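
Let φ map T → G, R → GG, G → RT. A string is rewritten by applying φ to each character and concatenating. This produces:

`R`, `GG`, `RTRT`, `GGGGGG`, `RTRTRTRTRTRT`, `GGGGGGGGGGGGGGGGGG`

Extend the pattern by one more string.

RTRTRTRTRTRTRTRTRTRTRTRTRTRTRTRTRTRT

Replace each of the 18 characters of GGGGGGGGGGGGGGGGGG in place — RT RT RT RT RT RT RT RT RT RT RT RT RT RT RT RT RT RT — and concatenate.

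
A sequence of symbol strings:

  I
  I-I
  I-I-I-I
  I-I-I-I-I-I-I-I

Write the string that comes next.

I-I-I-I-I-I-I-I-I-I-I-I-I-I-I-I

Every step duplicates the string with '-' between the halves.
So the next term is two copies of I-I-I-I-I-I-I-I with '-' between the halves.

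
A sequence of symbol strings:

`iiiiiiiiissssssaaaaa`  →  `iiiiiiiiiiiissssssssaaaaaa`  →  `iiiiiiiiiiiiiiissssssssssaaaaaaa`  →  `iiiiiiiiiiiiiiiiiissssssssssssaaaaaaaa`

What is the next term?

Reading off run lengths: i runs 9, 12, 15, 18; s runs 6, 8, 10, 12; a runs 5, 6, 7, 8 — each is linear in n, where the shown terms are n = 3, 4, 5, 6.
Setting n = 7 gives 21, 14, 9 characters in each block.

iiiiiiiiiiiiiiiiiiiiissssssssssssssaaaaaaaaa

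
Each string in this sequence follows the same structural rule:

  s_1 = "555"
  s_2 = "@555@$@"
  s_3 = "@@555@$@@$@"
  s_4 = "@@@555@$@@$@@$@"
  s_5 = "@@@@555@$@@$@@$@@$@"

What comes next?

@@@@@555@$@@$@@$@@$@@$@

Each term wraps the previous one in @ on the left and @$@ on the right.
One more step from @@@@555@$@@$@@$@@$@ gives the answer.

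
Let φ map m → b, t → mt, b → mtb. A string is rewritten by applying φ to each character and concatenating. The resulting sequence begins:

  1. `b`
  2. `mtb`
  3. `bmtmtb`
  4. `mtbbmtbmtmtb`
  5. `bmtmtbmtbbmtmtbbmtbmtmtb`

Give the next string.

Rewriting the 24 symbols of bmtmtbmtbbmtmtbbmtbmtmtb one by one yields mtb b mt b mt mtb b mt mtb mtb b mt b mt mtb mtb b mt mtb b mt b mt mtb; concatenated:

mtbbmtbmtmtbbmtmtbmtbbmtbmtmtbmtbbmtmtbbmtbmtmtb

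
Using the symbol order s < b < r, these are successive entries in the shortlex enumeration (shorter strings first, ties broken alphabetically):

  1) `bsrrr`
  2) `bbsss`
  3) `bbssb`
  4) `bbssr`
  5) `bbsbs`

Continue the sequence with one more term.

Treat bbsbs as a base-3 numeral over the given alphabet and add one, carrying through any trailing r's.

bbsbb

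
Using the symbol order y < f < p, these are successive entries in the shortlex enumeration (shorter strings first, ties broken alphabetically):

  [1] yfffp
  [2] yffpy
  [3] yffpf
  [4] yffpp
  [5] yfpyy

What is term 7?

yfpyp

Stepping forward 2 times from yfpyy: yfpyy → yfpyf, then the target.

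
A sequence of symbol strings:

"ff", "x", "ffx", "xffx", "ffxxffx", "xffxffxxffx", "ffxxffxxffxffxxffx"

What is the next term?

This is a Fibonacci-style word recurrence s(k) = s(k−2)·s(k−1): e.g. ff·x = ffx.
So term 8 is xffxffxxffx·ffxxffxxffxffxxffx.

xffxffxxffxffxxffxxffxffxxffx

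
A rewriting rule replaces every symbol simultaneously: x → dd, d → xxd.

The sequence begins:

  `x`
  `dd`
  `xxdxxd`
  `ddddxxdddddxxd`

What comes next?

φ(ddddxxdddddxxd) expands symbol-by-symbol to xxd xxd xxd xxd dd dd xxd xxd xxd xxd xxd dd dd xxd; joining the 14 pieces gives the next term.

xxdxxdxxdxxdddddxxdxxdxxdxxdxxdddddxxd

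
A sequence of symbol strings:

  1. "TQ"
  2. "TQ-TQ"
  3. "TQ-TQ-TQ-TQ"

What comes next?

TQ-TQ-TQ-TQ-TQ-TQ-TQ-TQ

Each string is two copies of the previous one joined by '-'.
So the next term is two copies of TQ-TQ-TQ-TQ with '-' between the halves.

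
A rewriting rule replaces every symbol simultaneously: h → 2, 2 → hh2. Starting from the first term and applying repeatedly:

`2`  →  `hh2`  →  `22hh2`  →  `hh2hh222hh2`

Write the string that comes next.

Apply φ to hh2hh222hh2 symbol by symbol: h→2, h→2, 2→hh2, h→2, h→2, 2→hh2, 2→hh2, 2→hh2, h→2, h→2, 2→hh2; joined: 2 2 hh2 2 2 hh2 hh2 hh2 2 2 hh2.

22hh222hh2hh2hh222hh2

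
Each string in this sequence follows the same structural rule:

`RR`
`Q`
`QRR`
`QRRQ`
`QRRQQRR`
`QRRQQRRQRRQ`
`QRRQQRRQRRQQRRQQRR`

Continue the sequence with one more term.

This is a Fibonacci-style word recurrence s(k) = s(k−1)·s(k−2): e.g. Q·RR = QRR.
Continuing: QRRQQRRQRRQQRRQQRR · QRRQQRRQRRQ gives term 8.

QRRQQRRQRRQQRRQQRRQRRQQRRQRRQ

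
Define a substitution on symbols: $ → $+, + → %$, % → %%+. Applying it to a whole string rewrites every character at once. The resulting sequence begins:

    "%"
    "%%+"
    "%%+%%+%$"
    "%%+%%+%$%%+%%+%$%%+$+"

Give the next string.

Replace each of the 21 characters of %%+%%+%$%%+%%+%$%%+$+ in place — %%+ %%+ %$ %%+ %%+ %$ %%+ $+ %%+ %%+ %$ %%+ %%+ %$ %%+ $+ %%+ %%+ %$ $+ %$ — and concatenate.

%%+%%+%$%%+%%+%$%%+$+%%+%%+%$%%+%%+%$%%+$+%%+%%+%$$+%$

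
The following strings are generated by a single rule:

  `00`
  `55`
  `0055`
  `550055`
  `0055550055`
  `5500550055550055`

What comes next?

This is a Fibonacci-style word recurrence s(k) = s(k−2)·s(k−1): e.g. 00·55 = 0055.
The next term joins 0055550055 and 5500550055550055.

00555500555500550055550055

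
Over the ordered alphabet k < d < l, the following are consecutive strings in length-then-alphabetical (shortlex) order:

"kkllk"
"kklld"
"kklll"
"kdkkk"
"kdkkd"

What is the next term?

Treat kdkkd as a base-3 numeral over the given alphabet and add one, carrying through any trailing l's.

kdkkl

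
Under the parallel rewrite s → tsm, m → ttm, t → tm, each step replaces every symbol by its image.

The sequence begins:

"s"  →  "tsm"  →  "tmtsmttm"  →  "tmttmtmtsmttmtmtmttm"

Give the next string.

Rewriting the 20 symbols of tmttmtmtsmttmtmtmttm one by one yields tm ttm tm tm ttm tm ttm tm tsm ttm tm tm ttm tm ttm tm ttm tm tm ttm; concatenated:

tmttmtmtmttmtmttmtmtsmttmtmtmttmtmttmtmttmtmtmttm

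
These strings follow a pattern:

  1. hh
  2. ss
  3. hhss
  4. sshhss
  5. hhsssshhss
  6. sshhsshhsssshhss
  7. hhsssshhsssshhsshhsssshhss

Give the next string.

Each term (from the third on) is the two preceding terms concatenated in order: term 3 = hh·ss = hhss.
The next term joins sshhsshhsssshhss and hhsssshhsssshhsshhsssshhss.

sshhsshhsssshhsshhsssshhsssshhsshhsssshhss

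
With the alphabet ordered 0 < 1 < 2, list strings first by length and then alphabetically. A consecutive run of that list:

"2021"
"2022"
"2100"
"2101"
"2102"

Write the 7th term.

2111

Continuing the enumeration 2 steps past 2102: 2102 → 2110 → (answer).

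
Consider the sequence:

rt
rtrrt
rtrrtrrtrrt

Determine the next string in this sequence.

s(k+1) = s(k)·r·s(k) — each term doubles the last with 'r' between the halves.
Doubling rtrrtrrtrrt with 'r' between the halves:

rtrrtrrtrrtrrtrrtrrtrrt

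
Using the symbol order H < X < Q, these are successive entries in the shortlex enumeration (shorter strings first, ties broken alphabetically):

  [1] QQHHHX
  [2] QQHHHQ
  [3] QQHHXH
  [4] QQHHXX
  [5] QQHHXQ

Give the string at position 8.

QQHHQQ

Continuing the enumeration 3 steps past QQHHXQ: QQHHXQ → QQHHQH → QQHHQX → (answer).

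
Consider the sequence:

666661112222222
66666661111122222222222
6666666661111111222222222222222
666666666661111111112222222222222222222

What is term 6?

Reading off run lengths: 6 runs 5, 7, 9, 11; 1 runs 3, 5, 7, 9; 2 runs 7, 11, 15, 19 — each is linear in n, where the shown terms are n = 2, 3, 4, 5.
For term 6, n = 7, so the run lengths are 15, 13, 27.

6666666666666661111111111111222222222222222222222222222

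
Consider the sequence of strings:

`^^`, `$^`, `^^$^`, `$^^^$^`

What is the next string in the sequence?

Each term (from the third on) is the two preceding terms concatenated in order: term 3 = ^^·$^ = ^^$^.
Continuing: ^^$^ · $^^^$^ gives term 5.

^^$^$^^^$^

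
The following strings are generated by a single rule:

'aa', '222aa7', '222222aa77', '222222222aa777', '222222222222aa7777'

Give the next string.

Every step adds 222 to the front and 7 to the end of the previous string.
So the next term is 222·222222222222aa7777·7.

222222222222222aa77777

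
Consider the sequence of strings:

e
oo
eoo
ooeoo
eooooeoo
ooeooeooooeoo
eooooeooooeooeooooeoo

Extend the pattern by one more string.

ooeooeooooeooeooooeooooeooeooooeoo

This is a Fibonacci-style word recurrence s(k) = s(k−2)·s(k−1): e.g. e·oo = eoo.
So term 8 is ooeooeooooeoo·eooooeooooeooeooooeoo.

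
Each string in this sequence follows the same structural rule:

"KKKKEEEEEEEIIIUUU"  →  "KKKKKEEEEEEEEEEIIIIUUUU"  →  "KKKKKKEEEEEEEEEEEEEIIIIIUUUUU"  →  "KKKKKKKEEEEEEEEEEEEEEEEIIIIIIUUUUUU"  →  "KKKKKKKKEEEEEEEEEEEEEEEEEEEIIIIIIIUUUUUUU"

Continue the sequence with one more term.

KKKKKKKKKEEEEEEEEEEEEEEEEEEEEEEIIIIIIIIUUUUUUUU

Term n consists of n+1 K's, followed by 3n-2 E's, followed by n I's, followed by n U's, where the shown terms are n = 3, 4, 5, 6, 7.
For the next term, n = 8, so the run lengths are 9, 22, 8, 8.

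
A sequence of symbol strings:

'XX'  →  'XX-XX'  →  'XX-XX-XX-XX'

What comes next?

Each string is two copies of the previous one joined by '-'.
Doubling XX-XX-XX-XX with '-' between the halves:

XX-XX-XX-XX-XX-XX-XX-XX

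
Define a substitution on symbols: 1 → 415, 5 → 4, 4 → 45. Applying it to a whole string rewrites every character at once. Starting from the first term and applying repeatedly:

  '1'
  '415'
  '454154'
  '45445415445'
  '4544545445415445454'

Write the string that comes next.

Applying the rule to each of the 19 symbols of 4544545445415445454 gives the pieces 45 4 45 45 4 45 4 45 45 4 45 415 4 45 45 4 45 4 45, which concatenate to the answer.

45445454454454544541544545445445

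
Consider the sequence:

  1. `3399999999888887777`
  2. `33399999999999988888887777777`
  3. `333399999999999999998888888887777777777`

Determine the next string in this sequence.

The n-th term is n 3's then 4n 9's then 2n+1 8's then 3n-2 7's, where the shown terms are n = 2, 3, 4.
At n = 5 the blocks have lengths 5, 20, 11, 13.

3333399999999999999999999888888888887777777777777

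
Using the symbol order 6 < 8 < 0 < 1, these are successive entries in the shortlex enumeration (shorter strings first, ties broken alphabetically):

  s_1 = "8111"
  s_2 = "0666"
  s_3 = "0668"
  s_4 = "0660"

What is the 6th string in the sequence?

0686

Advancing 2 positions from 0660 through 0660 → 0661 reaches term 6.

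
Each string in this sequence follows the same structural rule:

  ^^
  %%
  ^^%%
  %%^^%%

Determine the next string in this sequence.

^^%%%%^^%%

This is a Fibonacci-style word recurrence s(k) = s(k−2)·s(k−1): e.g. ^^·%% = ^^%%.
The next term joins ^^%% and %%^^%%.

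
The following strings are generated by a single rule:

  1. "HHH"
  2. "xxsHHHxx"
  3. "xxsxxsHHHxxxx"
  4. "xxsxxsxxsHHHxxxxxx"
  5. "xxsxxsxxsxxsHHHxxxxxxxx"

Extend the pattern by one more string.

Every step adds xxs to the front and xx to the end of the previous string.
Applying this once more to xxsxxsxxsxxsHHHxxxxxxxx:

xxsxxsxxsxxsxxsHHHxxxxxxxxxx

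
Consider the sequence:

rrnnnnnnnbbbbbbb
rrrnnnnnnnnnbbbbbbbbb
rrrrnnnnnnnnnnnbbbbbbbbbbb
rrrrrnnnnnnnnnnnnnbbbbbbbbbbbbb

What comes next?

The n-th term is n r's then 2n+3 n's then 2n+3 b's, where the shown terms are n = 2, 3, 4, 5.
Setting n = 6 gives 6, 15, 15 characters in each block.

rrrrrrnnnnnnnnnnnnnnnbbbbbbbbbbbbbbb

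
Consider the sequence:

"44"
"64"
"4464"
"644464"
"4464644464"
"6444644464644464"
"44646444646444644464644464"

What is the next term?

644464446464446444646444646444644464644464

This is a Fibonacci-style word recurrence s(k) = s(k−2)·s(k−1): e.g. 44·64 = 4464.
The next term joins 6444644464644464 and 44646444646444644464644464.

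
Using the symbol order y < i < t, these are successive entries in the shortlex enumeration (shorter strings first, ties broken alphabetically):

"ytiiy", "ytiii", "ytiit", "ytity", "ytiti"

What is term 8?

yttyi

Advancing 3 positions from ytiti through ytiti → ytitt → yttyy reaches term 8.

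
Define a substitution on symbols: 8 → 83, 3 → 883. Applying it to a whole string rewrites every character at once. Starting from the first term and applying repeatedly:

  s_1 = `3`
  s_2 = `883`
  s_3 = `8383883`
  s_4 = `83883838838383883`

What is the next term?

83883838388383883838388383883838838383883

φ(83883838838383883) expands symbol-by-symbol to 83 883 83 83 883 83 883 83 83 883 83 883 83 883 83 83 883; joining the 17 pieces gives the next term.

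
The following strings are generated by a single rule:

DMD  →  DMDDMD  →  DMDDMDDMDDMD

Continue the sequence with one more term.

Each string is two copies of the previous one concatenated.
So the next term is two copies of DMDDMDDMDDMD.

DMDDMDDMDDMDDMDDMDDMDDMD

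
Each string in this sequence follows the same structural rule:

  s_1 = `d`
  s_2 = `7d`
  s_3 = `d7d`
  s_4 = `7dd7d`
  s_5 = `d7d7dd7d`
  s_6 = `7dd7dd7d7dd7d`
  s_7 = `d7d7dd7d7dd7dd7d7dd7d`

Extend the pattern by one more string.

This is a Fibonacci-style word recurrence s(k) = s(k−2)·s(k−1): e.g. d·7d = d7d.
So term 8 is 7dd7dd7d7dd7d·d7d7dd7d7dd7dd7d7dd7d.

7dd7dd7d7dd7dd7d7dd7d7dd7dd7d7dd7d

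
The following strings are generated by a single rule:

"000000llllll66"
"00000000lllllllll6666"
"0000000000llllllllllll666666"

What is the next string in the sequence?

000000000000lllllllllllllll66666666

Term n consists of 2n+2 0's, followed by 3n l's, followed by 2n-2 6's, where the shown terms are n = 2, 3, 4.
For the next term, n = 5, so the run lengths are 12, 15, 8.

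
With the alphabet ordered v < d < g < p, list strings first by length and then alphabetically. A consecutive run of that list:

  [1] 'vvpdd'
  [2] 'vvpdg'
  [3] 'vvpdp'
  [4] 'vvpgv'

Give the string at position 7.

vvpgp

Continuing the enumeration 3 steps past vvpgv: vvpgv → vvpgd → vvpgg → (answer).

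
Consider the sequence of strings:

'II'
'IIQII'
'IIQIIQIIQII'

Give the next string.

Each string is two copies of the previous one joined by 'Q'.
Doubling IIQIIQIIQII with 'Q' between the halves:

IIQIIQIIQIIQIIQIIQIIQII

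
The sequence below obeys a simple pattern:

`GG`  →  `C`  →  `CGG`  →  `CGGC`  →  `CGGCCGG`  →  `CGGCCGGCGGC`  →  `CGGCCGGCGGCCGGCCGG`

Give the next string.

This is a Fibonacci-style word recurrence s(k) = s(k−1)·s(k−2): e.g. C·GG = CGG.
The next term joins CGGCCGGCGGCCGGCCGG and CGGCCGGCGGC.

CGGCCGGCGGCCGGCCGGCGGCCGGCGGC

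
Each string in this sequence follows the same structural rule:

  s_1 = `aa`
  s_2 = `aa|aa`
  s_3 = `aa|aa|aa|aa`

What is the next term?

aa|aa|aa|aa|aa|aa|aa|aa

s(k+1) = s(k)·|·s(k) — each term doubles the last with '|' between the halves.
One more doubling of aa|aa|aa|aa gives the answer.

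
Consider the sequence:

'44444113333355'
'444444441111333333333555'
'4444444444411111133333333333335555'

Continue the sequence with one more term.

44444444444444111111113333333333333333355555

Reading off run lengths: 4 runs 5, 8, 11; 1 runs 2, 4, 6; 3 runs 5, 9, 13; 5 runs 2, 3, 4 — each is linear in n (n = 1, 2, …).
At n = 4 the blocks have lengths 14, 8, 17, 5.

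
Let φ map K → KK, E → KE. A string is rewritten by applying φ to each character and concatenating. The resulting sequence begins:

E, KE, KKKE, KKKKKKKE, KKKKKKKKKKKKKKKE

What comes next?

KKKKKKKKKKKKKKKKKKKKKKKKKKKKKKKE

φ(KKKKKKKKKKKKKKKE) expands symbol-by-symbol to KK KK KK KK KK KK KK KK KK KK KK KK KK KK KK KE; joining the 16 pieces gives the next term.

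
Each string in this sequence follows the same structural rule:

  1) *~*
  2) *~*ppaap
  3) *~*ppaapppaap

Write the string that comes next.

Every step adds ppaap to the end: s(k+1) = s(k)·ppaap.
So the next term is *~*ppaapppaap·ppaap.

*~*ppaapppaapppaap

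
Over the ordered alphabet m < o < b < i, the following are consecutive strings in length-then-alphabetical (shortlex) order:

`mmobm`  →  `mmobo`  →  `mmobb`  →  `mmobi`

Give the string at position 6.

mmoio

Advancing 2 positions from mmobi through mmobi → mmoim reaches term 6.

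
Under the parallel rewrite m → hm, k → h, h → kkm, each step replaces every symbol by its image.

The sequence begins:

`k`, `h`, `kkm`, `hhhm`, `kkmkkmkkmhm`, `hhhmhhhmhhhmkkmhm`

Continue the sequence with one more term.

Rewriting the 17 symbols of hhhmhhhmhhhmkkmhm one by one yields kkm kkm kkm hm kkm kkm kkm hm kkm kkm kkm hm h h hm kkm hm; concatenated:

kkmkkmkkmhmkkmkkmkkmhmkkmkkmkkmhmhhhmkkmhm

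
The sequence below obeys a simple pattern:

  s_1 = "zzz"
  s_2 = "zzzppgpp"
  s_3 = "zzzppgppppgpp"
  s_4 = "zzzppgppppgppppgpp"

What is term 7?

zzzppgppppgppppgppppgppppgppppgpp

Every step adds ppgpp to the end: s(k+1) = s(k)·ppgpp.
From zzzppgppppgppppgpp, 3 further steps: zzzppgppppgppppgpp → zzzppgppppgppppgppppgpp → zzzppgppppgppppgppppgppppgpp → (answer).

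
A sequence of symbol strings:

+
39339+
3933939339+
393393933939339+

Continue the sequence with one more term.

Each term is the previous one with 39339 prepended.
So the next term is 39339·393393933939339+.

39339393393933939339+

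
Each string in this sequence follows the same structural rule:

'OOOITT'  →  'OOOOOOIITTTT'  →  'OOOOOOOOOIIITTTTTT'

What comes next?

Reading off run lengths: O runs 3, 6, 9; I runs 1, 2, 3; T runs 2, 4, 6 — each is linear in n (n = 1, 2, …).
Setting n = 4 gives 12, 4, 8 characters in each block.

OOOOOOOOOOOOIIIITTTTTTTT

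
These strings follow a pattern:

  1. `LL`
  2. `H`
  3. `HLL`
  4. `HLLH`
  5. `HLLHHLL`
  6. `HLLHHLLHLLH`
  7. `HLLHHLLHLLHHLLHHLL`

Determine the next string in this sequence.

This is a Fibonacci-style word recurrence s(k) = s(k−1)·s(k−2): e.g. H·LL = HLL.
Continuing: HLLHHLLHLLHHLLHHLL · HLLHHLLHLLH gives term 8.

HLLHHLLHLLHHLLHHLLHLLHHLLHLLH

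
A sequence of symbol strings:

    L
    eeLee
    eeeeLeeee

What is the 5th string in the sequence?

s(k+1) = ee·s(k)·ee, so each term gains ee as a prefix and ee as a suffix.
From eeeeLeeee, 2 further steps: eeeeLeeee → eeeeeeLeeeeee → (answer).

eeeeeeeeLeeeeeeee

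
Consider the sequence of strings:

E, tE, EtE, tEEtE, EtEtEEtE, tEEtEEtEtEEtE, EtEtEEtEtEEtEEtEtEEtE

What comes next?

tEEtEEtEtEEtEEtEtEEtEtEEtEEtEtEEtE

This is a Fibonacci-style word recurrence s(k) = s(k−2)·s(k−1): e.g. E·tE = EtE.
Continuing: tEEtEEtEtEEtE · EtEtEEtEtEEtEEtEtEEtE gives term 8.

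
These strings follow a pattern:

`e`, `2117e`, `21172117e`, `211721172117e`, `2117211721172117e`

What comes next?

Each term is the previous one with 2117 prepended.
Applying this once more to 2117211721172117e:

21172117211721172117e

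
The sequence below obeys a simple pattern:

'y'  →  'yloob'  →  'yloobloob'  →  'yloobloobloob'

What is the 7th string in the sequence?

yloobloobloobloobloobloob

Every step adds loob to the end: s(k+1) = s(k)·loob.
From yloobloobloob, 3 further steps: yloobloobloob → yloobloobloobloob → yloobloobloobloobloob → (answer).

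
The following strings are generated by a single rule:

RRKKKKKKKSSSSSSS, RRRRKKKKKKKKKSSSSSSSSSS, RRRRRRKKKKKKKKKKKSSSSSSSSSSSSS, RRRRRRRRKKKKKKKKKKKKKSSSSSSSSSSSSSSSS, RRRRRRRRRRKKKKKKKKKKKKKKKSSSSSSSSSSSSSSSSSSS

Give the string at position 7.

The n-th term is 2n-2 R's then 2n+3 K's then 3n+1 S's, where the shown terms are n = 2, 3, 4, 5, 6.
At n = 8 the blocks have lengths 14, 19, 25.

RRRRRRRRRRRRRRKKKKKKKKKKKKKKKKKKKSSSSSSSSSSSSSSSSSSSSSSSSS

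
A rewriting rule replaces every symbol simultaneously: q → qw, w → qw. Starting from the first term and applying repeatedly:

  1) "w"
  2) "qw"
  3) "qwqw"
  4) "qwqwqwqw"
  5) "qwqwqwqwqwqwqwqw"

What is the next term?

qwqwqwqwqwqwqwqwqwqwqwqwqwqwqwqw

Applying the rule to each of the 16 symbols of qwqwqwqwqwqwqwqw gives the pieces qw qw qw qw qw qw qw qw qw qw qw qw qw qw qw qw, which concatenate to the answer.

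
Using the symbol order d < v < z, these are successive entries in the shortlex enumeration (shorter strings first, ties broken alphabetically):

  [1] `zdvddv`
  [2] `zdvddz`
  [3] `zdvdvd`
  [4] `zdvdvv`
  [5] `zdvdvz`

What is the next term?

zdvdzd

Find the rightmost character of zdvdvz below z, bump it to the next letter, and reset everything to its right to d.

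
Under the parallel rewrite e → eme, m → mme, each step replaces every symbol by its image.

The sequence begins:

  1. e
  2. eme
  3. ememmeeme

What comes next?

Apply φ to ememmeeme symbol by symbol: e→eme, m→mme, e→eme, m→mme, m→mme, e→eme, e→eme, m→mme, e→eme; joined: eme mme eme mme mme eme eme mme eme.

ememmeememmemmeemeememmeeme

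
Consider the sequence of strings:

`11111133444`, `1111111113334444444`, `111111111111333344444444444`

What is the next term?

The n-th term is 3n+3 1's then n+1 3's then 4n-1 4's (n = 1, 2, …).
Setting n = 4 gives 15, 5, 15 characters in each block.

11111111111111133333444444444444444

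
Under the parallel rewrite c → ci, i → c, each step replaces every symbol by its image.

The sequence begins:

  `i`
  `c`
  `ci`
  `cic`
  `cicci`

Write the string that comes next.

ciccicic

Rewriting each symbol of cicci: c→ci, i→c, c→ci, c→ci, i→c, which concatenates to ci c ci ci c.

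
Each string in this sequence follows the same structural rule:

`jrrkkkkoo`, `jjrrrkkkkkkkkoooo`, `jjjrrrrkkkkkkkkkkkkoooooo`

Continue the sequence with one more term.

The n-th term is n j's then n+1 r's then 4n k's then 2n o's (n = 1, 2, …).
For the next term, n = 4, so the run lengths are 4, 5, 16, 8.

jjjjrrrrrkkkkkkkkkkkkkkkkoooooooo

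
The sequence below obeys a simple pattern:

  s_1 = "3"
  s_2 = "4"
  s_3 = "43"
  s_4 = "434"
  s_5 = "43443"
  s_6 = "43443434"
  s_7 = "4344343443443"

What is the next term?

434434344344343443434

From term 3 onward, concatenate the last term with the second-to-last: 4·3 = 43, 43·4 = 434, …
So term 8 is 4344343443443·43443434.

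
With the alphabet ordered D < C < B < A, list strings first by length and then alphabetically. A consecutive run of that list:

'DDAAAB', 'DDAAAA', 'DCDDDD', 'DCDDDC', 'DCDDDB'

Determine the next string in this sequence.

DCDDDA

Treat DCDDDB as a base-4 numeral over the given alphabet and add one, carrying through any trailing A's.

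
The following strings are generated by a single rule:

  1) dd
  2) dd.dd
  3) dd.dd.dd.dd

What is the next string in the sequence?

Each string is two copies of the previous one joined by '.'.
One more doubling of dd.dd.dd.dd gives the answer.

dd.dd.dd.dd.dd.dd.dd.dd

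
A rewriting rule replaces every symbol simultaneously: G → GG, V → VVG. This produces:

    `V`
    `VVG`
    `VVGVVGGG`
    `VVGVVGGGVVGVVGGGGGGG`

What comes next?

Rewriting the 20 symbols of VVGVVGGGVVGVVGGGGGGG one by one yields VVG VVG GG VVG VVG GG GG GG VVG VVG GG VVG VVG GG GG GG GG GG GG GG; concatenated:

VVGVVGGGVVGVVGGGGGGGVVGVVGGGVVGVVGGGGGGGGGGGGGGG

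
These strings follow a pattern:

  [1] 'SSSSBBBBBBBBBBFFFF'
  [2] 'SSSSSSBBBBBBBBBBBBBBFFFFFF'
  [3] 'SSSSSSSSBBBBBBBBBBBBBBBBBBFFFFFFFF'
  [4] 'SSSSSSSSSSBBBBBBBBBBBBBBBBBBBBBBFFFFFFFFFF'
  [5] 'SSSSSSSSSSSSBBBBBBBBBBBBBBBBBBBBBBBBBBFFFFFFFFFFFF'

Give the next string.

SSSSSSSSSSSSSSBBBBBBBBBBBBBBBBBBBBBBBBBBBBBBFFFFFFFFFFFFFF

The n-th term is 2n S's then 4n+2 B's then 2n F's, where the shown terms are n = 2, 3, 4, 5, 6.
For the next term, n = 7, so the run lengths are 14, 30, 14.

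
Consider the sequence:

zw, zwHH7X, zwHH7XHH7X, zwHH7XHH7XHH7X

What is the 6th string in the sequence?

Each term is the previous one with HH7X appended.
From zwHH7XHH7XHH7X, 2 further steps: zwHH7XHH7XHH7X → zwHH7XHH7XHH7XHH7X → (answer).

zwHH7XHH7XHH7XHH7XHH7X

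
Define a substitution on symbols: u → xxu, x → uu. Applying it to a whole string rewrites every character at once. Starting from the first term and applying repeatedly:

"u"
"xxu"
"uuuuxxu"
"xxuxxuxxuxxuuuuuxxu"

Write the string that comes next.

uuuuxxuuuuuxxuuuuuxxuuuuuxxuxxuxxuxxuxxuuuuuxxu

Applying the rule to each of the 19 symbols of xxuxxuxxuxxuuuuuxxu gives the pieces uu uu xxu uu uu xxu uu uu xxu uu uu xxu xxu xxu xxu xxu uu uu xxu, which concatenate to the answer.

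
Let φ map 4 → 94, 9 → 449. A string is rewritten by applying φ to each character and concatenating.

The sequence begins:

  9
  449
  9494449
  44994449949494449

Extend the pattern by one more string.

94944494499494944494499444994449949494449

Applying the rule to each of the 17 symbols of 44994449949494449 gives the pieces 94 94 449 449 94 94 94 449 449 94 449 94 449 94 94 94 449, which concatenate to the answer.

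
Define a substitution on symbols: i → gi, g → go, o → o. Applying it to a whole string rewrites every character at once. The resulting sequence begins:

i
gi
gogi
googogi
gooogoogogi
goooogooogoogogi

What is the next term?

Rewriting the 16 symbols of goooogooogoogogi one by one yields go o o o o go o o o go o o go o go gi; concatenated:

gooooogoooogooogoogogi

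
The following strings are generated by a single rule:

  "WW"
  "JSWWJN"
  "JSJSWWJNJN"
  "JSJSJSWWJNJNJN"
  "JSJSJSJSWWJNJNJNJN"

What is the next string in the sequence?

JSJSJSJSJSWWJNJNJNJNJN

s(k+1) = JS·s(k)·JN, so each term gains JS as a prefix and JN as a suffix.
One more step from JSJSJSJSWWJNJNJNJN gives the answer.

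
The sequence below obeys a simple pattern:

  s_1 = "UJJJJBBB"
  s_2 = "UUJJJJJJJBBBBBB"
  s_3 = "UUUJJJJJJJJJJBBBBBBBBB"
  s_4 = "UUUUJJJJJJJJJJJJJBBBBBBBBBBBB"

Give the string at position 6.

UUUUUUJJJJJJJJJJJJJJJJJJJBBBBBBBBBBBBBBBBBB

Reading off run lengths: U runs 1, 2, 3, 4; J runs 4, 7, 10, 13; B runs 3, 6, 9, 12 — each is linear in n (n = 1, 2, …).
Setting n = 6 gives 6, 19, 18 characters in each block.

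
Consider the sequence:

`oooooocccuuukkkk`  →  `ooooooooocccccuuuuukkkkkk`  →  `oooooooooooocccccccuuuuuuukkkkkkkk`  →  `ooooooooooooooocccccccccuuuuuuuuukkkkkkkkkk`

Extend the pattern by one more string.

The n-th term is 3n o's then 2n-1 c's then 2n-1 u's then 2n k's, where the shown terms are n = 2, 3, 4, 5.
For the next term, n = 6, so the run lengths are 18, 11, 11, 12.

oooooooooooooooooocccccccccccuuuuuuuuuuukkkkkkkkkkkk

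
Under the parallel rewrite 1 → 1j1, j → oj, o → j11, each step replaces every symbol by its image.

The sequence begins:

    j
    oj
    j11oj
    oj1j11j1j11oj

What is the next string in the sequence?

Rewriting the 13 symbols of oj1j11j1j11oj one by one yields j11 oj 1j1 oj 1j1 1j1 oj 1j1 oj 1j1 1j1 j11 oj; concatenated:

j11oj1j1oj1j11j1oj1j1oj1j11j1j11oj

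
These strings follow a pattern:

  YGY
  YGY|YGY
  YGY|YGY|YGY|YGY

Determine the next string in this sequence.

s(k+1) = s(k)·|·s(k) — each term doubles the last with '|' between the halves.
Doubling YGY|YGY|YGY|YGY with '|' between the halves:

YGY|YGY|YGY|YGY|YGY|YGY|YGY|YGY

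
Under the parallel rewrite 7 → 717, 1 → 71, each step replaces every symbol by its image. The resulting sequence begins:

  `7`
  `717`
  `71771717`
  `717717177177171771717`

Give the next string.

Rewriting the 21 symbols of 717717177177171771717 one by one yields 717 71 717 717 71 717 71 717 717 71 717 717 71 717 71 717 717 71 717 71 717; concatenated:

7177171771771717717177177171771771717717177177171771717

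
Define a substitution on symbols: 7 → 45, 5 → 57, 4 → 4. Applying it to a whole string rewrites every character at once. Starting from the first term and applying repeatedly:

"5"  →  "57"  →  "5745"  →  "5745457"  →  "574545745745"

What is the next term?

57454574574545745457

Expanding 574545745745: 5→57, 7→45, 4→4, 5→57, 4→4, 5→57, 7→45, 4→4, 5→57, 7→45, 4→4, 5→57. Concatenated: 57 45 4 57 4 57 45 4 57 45 4 57.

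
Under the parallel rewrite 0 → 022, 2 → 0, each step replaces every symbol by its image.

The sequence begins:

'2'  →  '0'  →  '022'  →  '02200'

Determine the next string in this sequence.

Rewriting each symbol of 02200: 0→022, 2→0, 2→0, 0→022, 0→022, which concatenates to 022 0 0 022 022.

02200022022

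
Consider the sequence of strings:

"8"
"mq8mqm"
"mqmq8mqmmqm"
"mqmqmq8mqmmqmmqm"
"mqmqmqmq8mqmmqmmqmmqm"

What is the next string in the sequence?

Each term wraps the previous one in mq on the left and mqm on the right.
One more step from mqmqmqmq8mqmmqmmqmmqm gives the answer.

mqmqmqmqmq8mqmmqmmqmmqmmqm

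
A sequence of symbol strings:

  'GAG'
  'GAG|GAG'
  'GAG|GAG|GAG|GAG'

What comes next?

Every step duplicates the string with '|' between the halves.
So the next term is two copies of GAG|GAG|GAG|GAG with '|' between the halves.

GAG|GAG|GAG|GAG|GAG|GAG|GAG|GAG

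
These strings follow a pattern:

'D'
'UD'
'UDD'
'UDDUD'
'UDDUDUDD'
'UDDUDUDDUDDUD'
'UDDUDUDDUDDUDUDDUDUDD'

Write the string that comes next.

UDDUDUDDUDDUDUDDUDUDDUDDUDUDDUDDUD

This is a Fibonacci-style word recurrence s(k) = s(k−1)·s(k−2): e.g. UD·D = UDD.
The next term joins UDDUDUDDUDDUDUDDUDUDD and UDDUDUDDUDDUD.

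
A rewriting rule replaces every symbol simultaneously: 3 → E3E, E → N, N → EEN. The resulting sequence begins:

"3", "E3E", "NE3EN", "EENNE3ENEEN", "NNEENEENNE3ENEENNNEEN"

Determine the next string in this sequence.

φ(NNEENEENNE3ENEENNNEEN) expands symbol-by-symbol to EEN EEN N N EEN N N EEN EEN N E3E N EEN N N EEN EEN EEN N N EEN; joining the 21 pieces gives the next term.

EENEENNNEENNNEENEENNE3ENEENNNEENEENEENNNEEN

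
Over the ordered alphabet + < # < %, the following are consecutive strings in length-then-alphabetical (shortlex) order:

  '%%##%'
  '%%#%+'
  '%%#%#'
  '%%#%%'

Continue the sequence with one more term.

%%%++

Find the rightmost character of %%#%% below %, bump it to the next letter, and reset everything to its right to +.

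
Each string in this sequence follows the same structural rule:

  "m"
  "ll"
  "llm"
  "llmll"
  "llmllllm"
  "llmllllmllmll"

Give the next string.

llmllllmllmllllmllllm

This is a Fibonacci-style word recurrence s(k) = s(k−1)·s(k−2): e.g. ll·m = llm.
Continuing: llmllllmllmll · llmllllm gives term 7.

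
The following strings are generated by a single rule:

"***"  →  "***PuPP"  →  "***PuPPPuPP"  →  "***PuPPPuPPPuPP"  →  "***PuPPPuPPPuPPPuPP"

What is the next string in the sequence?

Each term is the previous one with PuPP appended.
So the next term is ***PuPPPuPPPuPPPuPP·PuPP.

***PuPPPuPPPuPPPuPPPuPP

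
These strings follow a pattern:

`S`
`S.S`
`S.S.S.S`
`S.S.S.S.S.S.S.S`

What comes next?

Every step duplicates the string with '.' between the halves.
Doubling S.S.S.S.S.S.S.S with '.' between the halves:

S.S.S.S.S.S.S.S.S.S.S.S.S.S.S.S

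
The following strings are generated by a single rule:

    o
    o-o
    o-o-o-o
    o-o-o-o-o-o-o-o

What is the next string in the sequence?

o-o-o-o-o-o-o-o-o-o-o-o-o-o-o-o

s(k+1) = s(k)·-·s(k) — each term doubles the last with '-' between the halves.
So the next term is two copies of o-o-o-o-o-o-o-o with '-' between the halves.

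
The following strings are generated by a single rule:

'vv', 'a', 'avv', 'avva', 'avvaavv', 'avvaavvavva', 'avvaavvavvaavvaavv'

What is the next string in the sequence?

From term 3 onward, concatenate the last term with the second-to-last: a·vv = avv, avv·a = avva, …
Continuing: avvaavvavvaavvaavv · avvaavvavva gives term 8.

avvaavvavvaavvaavvavvaavvavva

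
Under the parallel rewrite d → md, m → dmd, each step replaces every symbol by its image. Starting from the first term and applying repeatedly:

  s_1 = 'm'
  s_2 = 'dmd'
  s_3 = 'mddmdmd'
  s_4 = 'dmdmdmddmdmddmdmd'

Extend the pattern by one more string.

Rewriting the 17 symbols of dmdmdmddmdmddmdmd one by one yields md dmd md dmd md dmd md md dmd md dmd md md dmd md dmd md; concatenated:

mddmdmddmdmddmdmdmddmdmddmdmdmddmdmddmdmd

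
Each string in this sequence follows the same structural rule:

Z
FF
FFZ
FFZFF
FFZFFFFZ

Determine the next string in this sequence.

FFZFFFFZFFZFF

From term 3 onward, concatenate the last term with the second-to-last: FF·Z = FFZ, FFZ·FF = FFZFF, …
Continuing: FFZFFFFZ · FFZFF gives term 6.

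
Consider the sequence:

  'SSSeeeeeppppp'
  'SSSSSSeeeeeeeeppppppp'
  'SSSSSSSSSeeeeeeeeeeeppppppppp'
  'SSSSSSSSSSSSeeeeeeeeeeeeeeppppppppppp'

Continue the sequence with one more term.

Reading off run lengths: S runs 3, 6, 9, 12; e runs 5, 8, 11, 14; p runs 5, 7, 9, 11 — each is linear in n (n = 1, 2, …).
At n = 5 the blocks have lengths 15, 17, 13.

SSSSSSSSSSSSSSSeeeeeeeeeeeeeeeeeppppppppppppp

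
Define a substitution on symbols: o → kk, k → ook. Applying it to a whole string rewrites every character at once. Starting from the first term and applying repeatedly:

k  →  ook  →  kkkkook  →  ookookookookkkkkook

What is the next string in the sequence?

Rewriting the 19 symbols of ookookookookkkkkook one by one yields kk kk ook kk kk ook kk kk ook kk kk ook ook ook ook ook kk kk ook; concatenated:

kkkkookkkkkookkkkkookkkkkookookookookookkkkkook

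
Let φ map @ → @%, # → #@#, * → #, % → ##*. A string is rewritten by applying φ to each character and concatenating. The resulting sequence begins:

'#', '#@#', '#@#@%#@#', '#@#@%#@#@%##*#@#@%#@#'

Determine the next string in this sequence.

Rewriting the 21 symbols of #@#@%#@#@%##*#@#@%#@# one by one yields #@# @% #@# @% ##* #@# @% #@# @% ##* #@# #@# # #@# @% #@# @% ##* #@# @% #@#; concatenated:

#@#@%#@#@%##*#@#@%#@#@%##*#@##@###@#@%#@#@%##*#@#@%#@#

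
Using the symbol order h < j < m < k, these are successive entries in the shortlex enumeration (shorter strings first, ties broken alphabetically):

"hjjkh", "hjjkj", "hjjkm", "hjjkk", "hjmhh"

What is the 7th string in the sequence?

hjmhm

Continuing the enumeration 2 steps past hjmhh: hjmhh → hjmhj → (answer).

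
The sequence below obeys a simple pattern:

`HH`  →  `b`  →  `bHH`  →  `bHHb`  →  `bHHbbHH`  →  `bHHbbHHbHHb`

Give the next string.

bHHbbHHbHHbbHHbbHH

From term 3 onward, concatenate the last term with the second-to-last: b·HH = bHH, bHH·b = bHHb, …
So term 7 is bHHbbHHbHHb·bHHbbHH.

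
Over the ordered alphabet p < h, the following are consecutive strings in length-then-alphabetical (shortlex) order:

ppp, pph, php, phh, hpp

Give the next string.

Find the rightmost character of hpp below h, bump it to the next letter, and reset everything to its right to p.

hph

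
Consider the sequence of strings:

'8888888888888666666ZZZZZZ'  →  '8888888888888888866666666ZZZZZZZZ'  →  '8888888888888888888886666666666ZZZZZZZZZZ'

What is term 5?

8888888888888888888888888888866666666666666ZZZZZZZZZZZZZZ

Each string has the form 8^{4n+1} 6^{2n} Z^{2n}, where the shown terms are n = 3, 4, 5.
For term 5, n = 7, so the run lengths are 29, 14, 14.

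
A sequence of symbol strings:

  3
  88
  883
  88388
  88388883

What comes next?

This is a Fibonacci-style word recurrence s(k) = s(k−1)·s(k−2): e.g. 88·3 = 883.
Continuing: 88388883 · 88388 gives term 6.

8838888388388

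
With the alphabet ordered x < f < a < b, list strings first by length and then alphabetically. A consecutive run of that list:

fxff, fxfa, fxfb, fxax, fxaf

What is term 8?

Advancing 3 positions from fxaf through fxaf → fxaa → fxab reaches term 8.

fxbx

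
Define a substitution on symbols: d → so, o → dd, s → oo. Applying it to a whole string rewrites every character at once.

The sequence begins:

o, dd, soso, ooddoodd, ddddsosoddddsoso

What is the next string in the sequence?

Applying the rule to each of the 16 symbols of ddddsosoddddsoso gives the pieces so so so so oo dd oo dd so so so so oo dd oo dd, which concatenate to the answer.

sosososoooddooddsosososoooddoodd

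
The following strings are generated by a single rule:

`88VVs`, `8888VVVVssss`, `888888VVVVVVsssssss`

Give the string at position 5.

8888888888VVVVVVVVVVsssssssssssss

The n-th term is 2n 8's then 2n V's then 3n-2 s's (n = 1, 2, …).
For term 5, n = 5, so the run lengths are 10, 10, 13.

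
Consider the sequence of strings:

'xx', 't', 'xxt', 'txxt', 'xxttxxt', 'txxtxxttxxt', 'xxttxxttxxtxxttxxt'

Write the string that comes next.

This is a Fibonacci-style word recurrence s(k) = s(k−2)·s(k−1): e.g. xx·t = xxt.
So term 8 is txxtxxttxxt·xxttxxttxxtxxttxxt.

txxtxxttxxtxxttxxttxxtxxttxxt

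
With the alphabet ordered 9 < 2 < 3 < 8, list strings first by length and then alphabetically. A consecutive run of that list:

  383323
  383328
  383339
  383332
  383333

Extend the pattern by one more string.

The successor of 383333 increments the rightmost position that isn't already 8 and resets every position after it to 9.

383338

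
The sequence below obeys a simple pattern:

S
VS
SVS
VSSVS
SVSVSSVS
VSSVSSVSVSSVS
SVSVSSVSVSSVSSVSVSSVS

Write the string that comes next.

From term 3 onward, concatenate the second-to-last term with the last: S·VS = SVS, VS·SVS = VSSVS, …
The next term joins VSSVSSVSVSSVS and SVSVSSVSVSSVSSVSVSSVS.

VSSVSSVSVSSVSSVSVSSVSVSSVSSVSVSSVS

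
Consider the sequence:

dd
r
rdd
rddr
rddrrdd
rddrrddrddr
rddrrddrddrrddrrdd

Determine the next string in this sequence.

This is a Fibonacci-style word recurrence s(k) = s(k−1)·s(k−2): e.g. r·dd = rdd.
The next term joins rddrrddrddrrddrrdd and rddrrddrddr.

rddrrddrddrrddrrddrddrrddrddr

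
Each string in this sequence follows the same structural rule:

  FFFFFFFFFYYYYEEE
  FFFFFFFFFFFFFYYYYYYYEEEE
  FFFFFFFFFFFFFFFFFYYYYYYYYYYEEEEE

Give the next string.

Each string has the form F^{4n+1} Y^{3n-2} E^{n+1}, where the shown terms are n = 2, 3, 4.
Setting n = 5 gives 21, 13, 6 characters in each block.

FFFFFFFFFFFFFFFFFFFFFYYYYYYYYYYYYYEEEEEE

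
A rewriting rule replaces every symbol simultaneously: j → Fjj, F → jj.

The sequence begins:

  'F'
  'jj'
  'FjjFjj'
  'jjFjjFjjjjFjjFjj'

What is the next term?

FjjFjjjjFjjFjjjjFjjFjjFjjFjjjjFjjFjjjjFjjFjj

φ(jjFjjFjjjjFjjFjj) expands symbol-by-symbol to Fjj Fjj jj Fjj Fjj jj Fjj Fjj Fjj Fjj jj Fjj Fjj jj Fjj Fjj; joining the 16 pieces gives the next term.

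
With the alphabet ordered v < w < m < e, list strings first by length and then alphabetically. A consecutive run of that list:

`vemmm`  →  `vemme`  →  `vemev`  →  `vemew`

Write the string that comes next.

The successor of vemew increments the rightmost position that isn't already e and resets every position after it to v.

vemem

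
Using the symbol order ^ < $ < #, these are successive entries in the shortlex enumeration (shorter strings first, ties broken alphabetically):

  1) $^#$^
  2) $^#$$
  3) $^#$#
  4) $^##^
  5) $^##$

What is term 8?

Advancing 3 positions from $^##$ through $^##$ → $^### → $$^^^ reaches term 8.

$$^^$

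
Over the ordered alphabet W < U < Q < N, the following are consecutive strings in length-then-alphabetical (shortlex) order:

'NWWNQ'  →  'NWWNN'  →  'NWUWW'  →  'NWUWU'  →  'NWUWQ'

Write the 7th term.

NWUUW

Advancing 2 positions from NWUWQ through NWUWQ → NWUWN reaches term 7.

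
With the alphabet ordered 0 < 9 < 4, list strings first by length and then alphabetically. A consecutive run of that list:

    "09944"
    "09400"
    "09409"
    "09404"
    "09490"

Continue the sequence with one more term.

09499

Treat 09490 as a base-3 numeral over the given alphabet and add one, carrying through any trailing 4's.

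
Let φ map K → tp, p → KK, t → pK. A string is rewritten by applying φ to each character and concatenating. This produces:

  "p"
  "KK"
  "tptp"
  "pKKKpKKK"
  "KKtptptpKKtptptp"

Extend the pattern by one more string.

φ(KKtptptpKKtptptp) expands symbol-by-symbol to tp tp pK KK pK KK pK KK tp tp pK KK pK KK pK KK; joining the 16 pieces gives the next term.

tptppKKKpKKKpKKKtptppKKKpKKKpKKK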